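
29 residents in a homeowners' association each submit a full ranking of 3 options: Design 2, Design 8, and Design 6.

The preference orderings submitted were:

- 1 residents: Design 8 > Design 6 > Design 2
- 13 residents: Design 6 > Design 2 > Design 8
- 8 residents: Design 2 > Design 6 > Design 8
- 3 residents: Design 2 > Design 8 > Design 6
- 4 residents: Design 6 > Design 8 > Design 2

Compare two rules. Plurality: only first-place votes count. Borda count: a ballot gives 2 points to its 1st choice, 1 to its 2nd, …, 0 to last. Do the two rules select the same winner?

Yes

Plurality first-place counts: Design 2 11, Design 8 1, Design 6 17 → Design 6.
Borda totals: Design 2 35, Design 8 9, Design 6 43 → Design 6.
The two rules agree on Design 6.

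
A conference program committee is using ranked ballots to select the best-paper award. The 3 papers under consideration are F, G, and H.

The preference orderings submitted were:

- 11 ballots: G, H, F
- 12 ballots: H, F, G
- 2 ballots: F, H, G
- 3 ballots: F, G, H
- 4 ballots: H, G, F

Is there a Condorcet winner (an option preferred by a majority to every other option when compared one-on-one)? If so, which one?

Head-to-head results (32 voters total):
F vs G: F wins 17–15.
F vs H: H wins 27–5.
G vs H: H wins 18–14.
H beats each rival — F (27–5), G (18–14) — so H is the Condorcet winner.

H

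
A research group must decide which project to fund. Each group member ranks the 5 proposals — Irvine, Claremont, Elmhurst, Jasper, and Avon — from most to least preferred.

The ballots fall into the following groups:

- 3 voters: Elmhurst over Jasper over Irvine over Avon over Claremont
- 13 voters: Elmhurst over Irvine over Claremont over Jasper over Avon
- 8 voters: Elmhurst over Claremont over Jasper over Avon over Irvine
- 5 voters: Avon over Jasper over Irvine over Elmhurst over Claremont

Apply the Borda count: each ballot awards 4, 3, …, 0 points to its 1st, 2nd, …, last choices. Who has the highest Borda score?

Elmhurst

Borda scores:
  Irvine: 3·2 + 13·3 + 8·0 + 5·2 = 55
  Claremont: 3·0 + 13·2 + 8·3 + 5·0 = 50
  Elmhurst: 3·4 + 13·4 + 8·4 + 5·1 = 101
  Jasper: 3·3 + 13·1 + 8·2 + 5·3 = 53
  Avon: 3·1 + 13·0 + 8·1 + 5·4 = 31
Elmhurst has the highest total.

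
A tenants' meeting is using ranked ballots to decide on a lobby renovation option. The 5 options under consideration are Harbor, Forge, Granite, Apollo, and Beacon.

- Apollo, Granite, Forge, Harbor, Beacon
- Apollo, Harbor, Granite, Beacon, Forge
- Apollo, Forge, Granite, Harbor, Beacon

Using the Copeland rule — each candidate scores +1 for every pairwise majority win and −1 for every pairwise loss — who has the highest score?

Apollo

Pairwise results:
  Harbor vs Forge: Forge wins 2–1.
  Harbor vs Granite: Granite wins 2–1.
  Harbor vs Apollo: Apollo wins 3–0.
  Harbor vs Beacon: Harbor wins 3–0.
  Forge vs Granite: Granite wins 2–1.
  Forge vs Apollo: Apollo wins 3–0.
  Forge vs Beacon: Forge wins 2–1.
  Granite vs Apollo: Apollo wins 3–0.
  Granite vs Beacon: Granite wins 3–0.
  Apollo vs Beacon: Apollo wins 3–0.
Copeland scores (wins − losses):
  Harbor: 1 − 3 = -2
  Forge: 2 − 2 = 0
  Granite: 3 − 1 = 2
  Apollo: 4 − 0 = 4
  Beacon: 0 − 4 = -4
Apollo has the best Copeland score.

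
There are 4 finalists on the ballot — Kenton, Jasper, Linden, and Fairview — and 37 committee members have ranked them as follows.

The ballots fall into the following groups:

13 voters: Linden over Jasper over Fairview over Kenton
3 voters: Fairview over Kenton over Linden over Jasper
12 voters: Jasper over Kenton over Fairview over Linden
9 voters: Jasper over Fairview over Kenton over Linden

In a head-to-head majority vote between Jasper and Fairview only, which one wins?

Ballots ranking Jasper above Fairview: 13+12+9 = 34.
Ballots ranking Fairview above Jasper: 3.
Jasper wins the head-to-head, 34–3.

Jasper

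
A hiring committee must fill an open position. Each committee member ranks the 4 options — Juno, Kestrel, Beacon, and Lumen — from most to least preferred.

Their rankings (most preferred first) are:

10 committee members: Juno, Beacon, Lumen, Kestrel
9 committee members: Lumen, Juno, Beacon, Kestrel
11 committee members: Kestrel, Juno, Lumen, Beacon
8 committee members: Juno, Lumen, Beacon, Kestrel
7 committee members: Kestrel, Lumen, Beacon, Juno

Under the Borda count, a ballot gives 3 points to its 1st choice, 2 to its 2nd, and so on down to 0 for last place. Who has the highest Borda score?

Borda scores:
  Juno: 10·3 + 9·2 + 11·2 + 8·3 + 7·0 = 94
  Kestrel: 10·0 + 9·0 + 11·3 + 8·0 + 7·3 = 54
  Beacon: 10·2 + 9·1 + 11·0 + 8·1 + 7·1 = 44
  Lumen: 10·1 + 9·3 + 11·1 + 8·2 + 7·2 = 78
Juno has the highest total.

Juno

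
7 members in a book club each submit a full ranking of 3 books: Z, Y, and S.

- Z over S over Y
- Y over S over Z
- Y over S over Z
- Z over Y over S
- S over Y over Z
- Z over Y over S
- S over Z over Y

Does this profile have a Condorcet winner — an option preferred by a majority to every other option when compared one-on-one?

No

Head-to-head results (7 voters total):
Z vs Y: Z wins 4–3.
Z vs S: S wins 4–3.
Y vs S: Y wins 4–3.
No candidate beats all others: Z beats Y beats S beats Z, a majority cycle.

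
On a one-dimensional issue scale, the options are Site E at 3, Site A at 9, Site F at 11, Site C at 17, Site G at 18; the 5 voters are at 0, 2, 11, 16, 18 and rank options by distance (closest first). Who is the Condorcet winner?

Site F

With single-peaked preferences on a line, the Condorcet winner is the candidate closest to the median voter.
The median voter (position 11) is closest to Site F at 11.
Check: Site F vs Site C — voters closer to Site F: 3 of 5.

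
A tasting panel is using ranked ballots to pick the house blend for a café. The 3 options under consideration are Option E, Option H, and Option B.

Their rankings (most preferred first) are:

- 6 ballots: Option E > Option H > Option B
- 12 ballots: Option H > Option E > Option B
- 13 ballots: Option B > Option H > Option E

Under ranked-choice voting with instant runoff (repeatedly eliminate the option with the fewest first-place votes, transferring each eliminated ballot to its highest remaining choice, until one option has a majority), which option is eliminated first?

Round 1: Option B 13, Option H 12, Option E 6. Option E has the fewest and is eliminated.
Round 2: Option H 18, Option B 13. Option H has a majority.

Option E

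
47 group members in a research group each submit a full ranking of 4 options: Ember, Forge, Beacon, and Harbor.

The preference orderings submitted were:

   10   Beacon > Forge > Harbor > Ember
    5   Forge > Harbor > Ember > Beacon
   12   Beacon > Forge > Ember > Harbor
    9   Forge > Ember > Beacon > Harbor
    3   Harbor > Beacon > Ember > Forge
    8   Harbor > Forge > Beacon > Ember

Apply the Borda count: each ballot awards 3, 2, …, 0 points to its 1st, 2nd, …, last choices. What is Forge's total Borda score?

Borda scores:
  Ember: 10·0 + 5·1 + 12·1 + 9·2 + 3·1 + 8·0 = 38
  Forge: 10·2 + 5·3 + 12·2 + 9·3 + 3·0 + 8·2 = 102
  Beacon: 10·3 + 5·0 + 12·3 + 9·1 + 3·2 + 8·1 = 89
  Harbor: 10·1 + 5·2 + 12·0 + 9·0 + 3·3 + 8·3 = 53

102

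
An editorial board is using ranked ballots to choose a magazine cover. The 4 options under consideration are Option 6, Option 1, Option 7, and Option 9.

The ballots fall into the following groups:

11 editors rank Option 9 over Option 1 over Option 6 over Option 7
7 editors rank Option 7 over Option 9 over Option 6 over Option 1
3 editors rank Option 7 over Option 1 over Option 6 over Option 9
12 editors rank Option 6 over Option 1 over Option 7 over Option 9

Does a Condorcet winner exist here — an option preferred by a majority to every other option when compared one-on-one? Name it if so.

There is no Condorcet winner

Head-to-head results (33 voters total):
Option 6 vs Option 1: Option 6 wins 19–14.
Option 6 vs Option 7: Option 6 wins 23–10.
Option 6 vs Option 9: Option 9 wins 18–15.
Option 1 vs Option 7: Option 1 wins 23–10.
Option 1 vs Option 9: Option 9 wins 18–15.
Option 7 vs Option 9: Option 7 wins 22–11.
No candidate beats all others: Option 6 beats Option 7 beats Option 9 beats Option 6, a majority cycle.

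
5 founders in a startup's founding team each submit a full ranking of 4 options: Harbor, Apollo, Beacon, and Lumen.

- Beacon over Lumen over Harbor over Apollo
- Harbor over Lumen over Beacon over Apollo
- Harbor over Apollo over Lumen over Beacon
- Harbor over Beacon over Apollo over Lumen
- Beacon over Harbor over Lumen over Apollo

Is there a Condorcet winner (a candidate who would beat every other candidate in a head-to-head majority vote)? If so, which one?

Harbor

Head-to-head results (5 voters total):
Harbor vs Apollo: Harbor wins 5–0.
Harbor vs Beacon: Harbor wins 3–2.
Harbor vs Lumen: Harbor wins 4–1.
Apollo vs Beacon: Beacon wins 4–1.
Apollo vs Lumen: Lumen wins 3–2.
Beacon vs Lumen: Beacon wins 3–2.
Harbor beats each rival — Apollo (5–0), Beacon (3–2), Lumen (4–1) — so Harbor is the Condorcet winner.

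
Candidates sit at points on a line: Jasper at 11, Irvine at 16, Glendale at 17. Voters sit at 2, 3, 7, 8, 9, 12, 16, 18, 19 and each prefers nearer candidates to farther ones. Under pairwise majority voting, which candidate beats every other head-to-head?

With single-peaked preferences on a line, the Condorcet winner is the candidate closest to the median voter.
The median voter (position 9) is closest to Jasper at 11.
Check: Jasper vs Irvine — voters closer to Jasper: 6 of 9.

Jasper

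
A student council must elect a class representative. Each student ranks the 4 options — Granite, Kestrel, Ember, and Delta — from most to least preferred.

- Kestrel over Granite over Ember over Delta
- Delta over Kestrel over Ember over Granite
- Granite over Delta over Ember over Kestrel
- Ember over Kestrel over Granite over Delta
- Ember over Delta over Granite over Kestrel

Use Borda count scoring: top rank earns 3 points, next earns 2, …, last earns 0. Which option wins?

Borda scores:
  Granite: 2 + 0 + 3 + 1 + 1 = 7
  Kestrel: 3 + 2 + 0 + 2 + 0 = 7
  Ember: 1 + 1 + 1 + 3 + 3 = 9
  Delta: 0 + 3 + 2 + 0 + 2 = 7
Ember has the highest total.

Ember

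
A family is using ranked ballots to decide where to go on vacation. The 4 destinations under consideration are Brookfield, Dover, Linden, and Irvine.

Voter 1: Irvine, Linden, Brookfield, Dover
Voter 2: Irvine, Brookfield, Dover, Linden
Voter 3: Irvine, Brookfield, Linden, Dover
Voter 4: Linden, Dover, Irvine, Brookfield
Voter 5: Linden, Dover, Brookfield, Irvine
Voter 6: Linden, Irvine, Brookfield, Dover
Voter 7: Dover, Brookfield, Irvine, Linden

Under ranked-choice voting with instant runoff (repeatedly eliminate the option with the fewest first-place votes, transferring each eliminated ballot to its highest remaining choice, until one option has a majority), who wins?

Irvine

Round 1: Linden 3, Irvine 3, Dover 1, Brookfield 0. Brookfield has the fewest and is eliminated.
Round 2: Linden 3, Irvine 3, Dover 1. Dover has the fewest and is eliminated.
Round 3: Irvine 4, Linden 3. Irvine has a majority.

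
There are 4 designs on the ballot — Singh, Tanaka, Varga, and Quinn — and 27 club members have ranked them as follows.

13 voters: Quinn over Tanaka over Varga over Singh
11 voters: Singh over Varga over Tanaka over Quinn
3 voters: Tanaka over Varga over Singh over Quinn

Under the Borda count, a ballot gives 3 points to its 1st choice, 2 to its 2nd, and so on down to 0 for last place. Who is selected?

Tanaka

Borda scores:
  Singh: 13·0 + 11·3 + 3·1 = 36
  Tanaka: 13·2 + 11·1 + 3·3 = 46
  Varga: 13·1 + 11·2 + 3·2 = 41
  Quinn: 13·3 + 11·0 + 3·0 = 39
Tanaka has the highest total.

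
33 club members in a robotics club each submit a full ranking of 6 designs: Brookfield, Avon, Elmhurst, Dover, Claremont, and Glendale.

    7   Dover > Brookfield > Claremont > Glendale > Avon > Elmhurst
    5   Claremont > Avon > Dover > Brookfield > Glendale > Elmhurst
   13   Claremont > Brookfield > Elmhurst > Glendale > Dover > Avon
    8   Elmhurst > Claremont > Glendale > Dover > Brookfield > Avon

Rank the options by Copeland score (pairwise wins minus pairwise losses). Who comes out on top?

Claremont

Pairwise results:
  Brookfield vs Avon: Brookfield wins 28–5.
  Brookfield vs Elmhurst: Brookfield wins 25–8.
  Brookfield vs Dover: Dover wins 20–13.
  Brookfield vs Claremont: Claremont wins 26–7.
  Brookfield vs Glendale: Brookfield wins 25–8.
  Avon vs Elmhurst: Elmhurst wins 21–12.
  Avon vs Dover: Dover wins 28–5.
  Avon vs Claremont: Claremont wins 33–0.
  Avon vs Glendale: Glendale wins 28–5.
  Elmhurst vs Dover: Elmhurst wins 21–12.
  Elmhurst vs Claremont: Claremont wins 25–8.
  Elmhurst vs Glendale: Elmhurst wins 21–12.
  Dover vs Claremont: Claremont wins 26–7.
  Dover vs Glendale: Glendale wins 21–12.
  Claremont vs Glendale: Claremont wins 33–0.
Copeland scores (wins − losses):
  Brookfield: 3 − 2 = 1
  Avon: 0 − 5 = -5
  Elmhurst: 3 − 2 = 1
  Dover: 2 − 3 = -1
  Claremont: 5 − 0 = 5
  Glendale: 2 − 3 = -1
Claremont has the best Copeland score.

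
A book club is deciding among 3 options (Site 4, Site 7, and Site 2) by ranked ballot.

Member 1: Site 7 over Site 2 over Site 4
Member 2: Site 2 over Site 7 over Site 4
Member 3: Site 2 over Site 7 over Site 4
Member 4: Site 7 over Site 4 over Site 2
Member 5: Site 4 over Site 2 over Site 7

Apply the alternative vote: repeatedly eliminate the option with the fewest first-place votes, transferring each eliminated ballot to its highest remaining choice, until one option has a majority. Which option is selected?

Round 1: Site 7 2, Site 2 2, Site 4 1. Site 4 has the fewest and is eliminated.
Round 2: Site 2 3, Site 7 2. Site 2 has a majority.

Site 2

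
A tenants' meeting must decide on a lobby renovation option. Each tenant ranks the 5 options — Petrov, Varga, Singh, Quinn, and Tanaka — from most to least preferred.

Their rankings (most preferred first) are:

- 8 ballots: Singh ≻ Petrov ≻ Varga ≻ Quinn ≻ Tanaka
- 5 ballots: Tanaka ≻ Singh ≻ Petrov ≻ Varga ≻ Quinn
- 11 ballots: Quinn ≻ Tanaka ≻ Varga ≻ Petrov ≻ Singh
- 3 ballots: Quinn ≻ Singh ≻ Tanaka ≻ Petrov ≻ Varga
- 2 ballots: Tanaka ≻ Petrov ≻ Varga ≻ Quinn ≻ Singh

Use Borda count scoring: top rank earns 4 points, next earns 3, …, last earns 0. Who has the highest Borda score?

Tanaka

Borda scores:
  Petrov: 8·3 + 5·2 + 11·1 + 3·1 + 2·3 = 54
  Varga: 8·2 + 5·1 + 11·2 + 3·0 + 2·2 = 47
  Singh: 8·4 + 5·3 + 11·0 + 3·3 + 2·0 = 56
  Quinn: 8·1 + 5·0 + 11·4 + 3·4 + 2·1 = 66
  Tanaka: 8·0 + 5·4 + 11·3 + 3·2 + 2·4 = 67
Tanaka has the highest total.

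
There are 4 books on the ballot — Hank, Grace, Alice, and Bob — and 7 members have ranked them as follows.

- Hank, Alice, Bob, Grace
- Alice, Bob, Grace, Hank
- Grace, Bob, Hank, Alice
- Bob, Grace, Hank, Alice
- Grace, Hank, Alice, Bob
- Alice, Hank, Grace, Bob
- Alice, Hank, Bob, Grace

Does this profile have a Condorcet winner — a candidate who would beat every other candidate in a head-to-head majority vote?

Head-to-head results (7 voters total):
Hank vs Grace: Grace wins 4–3.
Hank vs Alice: Hank wins 4–3.
Hank vs Bob: Hank wins 4–3.
Grace vs Alice: Alice wins 4–3.
Grace vs Bob: Bob wins 4–3.
Alice vs Bob: Alice wins 5–2.
No candidate beats all others: Hank beats Alice beats Grace beats Hank, a majority cycle.

No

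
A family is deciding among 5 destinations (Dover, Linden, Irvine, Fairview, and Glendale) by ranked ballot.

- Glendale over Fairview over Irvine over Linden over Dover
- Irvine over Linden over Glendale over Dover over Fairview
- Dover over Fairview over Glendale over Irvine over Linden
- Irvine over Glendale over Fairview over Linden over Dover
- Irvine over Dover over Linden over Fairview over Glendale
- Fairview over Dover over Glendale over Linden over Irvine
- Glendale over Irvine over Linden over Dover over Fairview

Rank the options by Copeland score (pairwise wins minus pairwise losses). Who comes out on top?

Glendale

Pairwise results:
  Dover vs Linden: Linden wins 4–3.
  Dover vs Irvine: Irvine wins 5–2.
  Dover vs Fairview: Dover wins 4–3.
  Dover vs Glendale: Glendale wins 4–3.
  Linden vs Irvine: Irvine wins 6–1.
  Linden vs Fairview: Fairview wins 4–3.
  Linden vs Glendale: Glendale wins 5–2.
  Irvine vs Fairview: Irvine wins 4–3.
  Irvine vs Glendale: Glendale wins 4–3.
  Fairview vs Glendale: Glendale wins 4–3.
Copeland scores (wins − losses):
  Dover: 1 − 3 = -2
  Linden: 1 − 3 = -2
  Irvine: 3 − 1 = 2
  Fairview: 1 − 3 = -2
  Glendale: 4 − 0 = 4
Glendale has the best Copeland score.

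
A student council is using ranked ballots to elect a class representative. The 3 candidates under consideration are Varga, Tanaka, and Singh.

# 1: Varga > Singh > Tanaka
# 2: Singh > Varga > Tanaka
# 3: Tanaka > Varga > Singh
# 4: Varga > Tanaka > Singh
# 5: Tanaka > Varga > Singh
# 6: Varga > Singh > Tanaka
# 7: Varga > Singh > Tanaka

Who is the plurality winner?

Varga

First-place vote totals:
  Varga: 4
  Tanaka: 2
  Singh: 1
Varga has the most first-place votes.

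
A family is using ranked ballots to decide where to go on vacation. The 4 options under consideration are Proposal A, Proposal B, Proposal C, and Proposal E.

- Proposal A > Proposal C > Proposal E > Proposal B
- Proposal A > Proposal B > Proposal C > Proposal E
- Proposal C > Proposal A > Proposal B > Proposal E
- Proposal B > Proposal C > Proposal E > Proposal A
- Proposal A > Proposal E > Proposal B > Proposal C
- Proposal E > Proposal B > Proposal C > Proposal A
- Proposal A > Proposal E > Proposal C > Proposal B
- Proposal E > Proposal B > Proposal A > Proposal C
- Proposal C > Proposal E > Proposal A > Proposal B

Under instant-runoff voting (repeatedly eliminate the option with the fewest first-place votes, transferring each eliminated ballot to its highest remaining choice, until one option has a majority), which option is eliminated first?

Round 1: Proposal A 4, Proposal C 2, Proposal E 2, Proposal B 1. Proposal B has the fewest and is eliminated.
Round 2: Proposal A 4, Proposal C 3, Proposal E 2. Proposal E has the fewest and is eliminated.
Round 3: Proposal A 5, Proposal C 4. Proposal A has a majority.

Proposal B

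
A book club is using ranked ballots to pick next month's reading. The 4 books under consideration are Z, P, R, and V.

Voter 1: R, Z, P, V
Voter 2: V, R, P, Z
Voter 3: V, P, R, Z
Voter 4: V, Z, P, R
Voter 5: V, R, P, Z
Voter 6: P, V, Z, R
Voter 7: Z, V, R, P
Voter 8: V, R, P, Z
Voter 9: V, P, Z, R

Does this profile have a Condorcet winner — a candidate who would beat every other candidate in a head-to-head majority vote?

Yes

Head-to-head results (9 voters total):
Z vs P: P wins 6–3.
Z vs R: R wins 5–4.
Z vs V: V wins 7–2.
P vs R: R wins 5–4.
P vs V: V wins 7–2.
R vs V: V wins 8–1.
V beats each rival — Z (7–2), P (7–2), R (8–1) — so V is the Condorcet winner.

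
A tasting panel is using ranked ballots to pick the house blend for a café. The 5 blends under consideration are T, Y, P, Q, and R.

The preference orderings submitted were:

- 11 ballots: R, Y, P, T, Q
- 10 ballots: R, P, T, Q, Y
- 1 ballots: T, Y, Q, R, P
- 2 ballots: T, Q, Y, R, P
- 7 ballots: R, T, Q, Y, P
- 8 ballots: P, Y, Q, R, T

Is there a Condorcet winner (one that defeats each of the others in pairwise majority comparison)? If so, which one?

R

Head-to-head results (39 voters total):
T vs Y: T wins 20–19.
T vs P: P wins 29–10.
T vs Q: T wins 31–8.
T vs R: R wins 36–3.
Y vs P: Y wins 21–18.
Y vs Q: Y wins 20–19.
Y vs R: R wins 28–11.
P vs Q: P wins 29–10.
P vs R: R wins 31–8.
Q vs R: R wins 28–11.
R beats each rival — T (36–3), Y (28–11), P (31–8), Q (28–11) — so R is the Condorcet winner.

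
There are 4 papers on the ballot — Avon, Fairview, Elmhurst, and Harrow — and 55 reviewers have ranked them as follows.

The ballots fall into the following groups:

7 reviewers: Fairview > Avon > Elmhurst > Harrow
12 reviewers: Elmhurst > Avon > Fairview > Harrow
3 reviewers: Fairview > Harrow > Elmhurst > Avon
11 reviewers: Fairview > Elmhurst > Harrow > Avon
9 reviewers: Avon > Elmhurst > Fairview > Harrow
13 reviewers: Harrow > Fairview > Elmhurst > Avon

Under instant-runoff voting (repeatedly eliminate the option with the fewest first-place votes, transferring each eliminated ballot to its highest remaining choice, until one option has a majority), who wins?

Fairview

Round 1: Fairview 21, Harrow 13, Elmhurst 12, Avon 9. Avon has the fewest and is eliminated.
Round 2: Fairview 21, Elmhurst 21, Harrow 13. Harrow has the fewest and is eliminated.
Round 3: Fairview 34, Elmhurst 21. Fairview has a majority.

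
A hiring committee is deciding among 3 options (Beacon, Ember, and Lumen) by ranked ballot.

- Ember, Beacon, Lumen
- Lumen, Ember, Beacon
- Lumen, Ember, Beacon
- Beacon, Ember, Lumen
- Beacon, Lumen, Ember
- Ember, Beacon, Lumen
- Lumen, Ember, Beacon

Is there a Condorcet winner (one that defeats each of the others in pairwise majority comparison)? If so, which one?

Head-to-head results (7 voters total):
Beacon vs Ember: Ember wins 5–2.
Beacon vs Lumen: Beacon wins 4–3.
Ember vs Lumen: Lumen wins 4–3.
No candidate beats all others: Beacon beats Lumen beats Ember beats Beacon, a majority cycle.

None — there is no Condorcet winner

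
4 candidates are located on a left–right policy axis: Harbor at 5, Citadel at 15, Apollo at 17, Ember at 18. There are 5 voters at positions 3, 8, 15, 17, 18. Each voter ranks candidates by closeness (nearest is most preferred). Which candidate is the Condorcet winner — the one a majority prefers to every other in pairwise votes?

Citadel

With single-peaked preferences on a line, the Condorcet winner is the candidate closest to the median voter.
The median voter (position 15) is closest to Citadel at 15.
Check: Citadel vs Apollo — voters closer to Citadel: 3 of 5.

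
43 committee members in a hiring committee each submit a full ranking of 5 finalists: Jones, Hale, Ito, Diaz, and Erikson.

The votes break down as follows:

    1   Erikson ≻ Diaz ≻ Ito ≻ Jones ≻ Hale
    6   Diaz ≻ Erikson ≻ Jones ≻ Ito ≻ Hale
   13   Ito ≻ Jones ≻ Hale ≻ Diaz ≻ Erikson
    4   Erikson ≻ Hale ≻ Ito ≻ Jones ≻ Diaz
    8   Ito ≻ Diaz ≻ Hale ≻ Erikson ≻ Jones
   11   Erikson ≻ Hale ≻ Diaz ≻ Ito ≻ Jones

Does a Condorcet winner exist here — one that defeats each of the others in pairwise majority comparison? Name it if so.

None — there is no Condorcet winner

Head-to-head results (43 voters total):
Jones vs Hale: Hale wins 23–20.
Jones vs Ito: Ito wins 37–6.
Jones vs Diaz: Diaz wins 26–17.
Jones vs Erikson: Erikson wins 30–13.
Hale vs Ito: Ito wins 28–15.
Hale vs Diaz: Hale wins 28–15.
Hale vs Erikson: Erikson wins 22–21.
Ito vs Diaz: Ito wins 25–18.
Ito vs Erikson: Erikson wins 22–21.
Diaz vs Erikson: Diaz wins 27–16.
No candidate beats all others: Hale beats Diaz beats Erikson beats Hale, a majority cycle.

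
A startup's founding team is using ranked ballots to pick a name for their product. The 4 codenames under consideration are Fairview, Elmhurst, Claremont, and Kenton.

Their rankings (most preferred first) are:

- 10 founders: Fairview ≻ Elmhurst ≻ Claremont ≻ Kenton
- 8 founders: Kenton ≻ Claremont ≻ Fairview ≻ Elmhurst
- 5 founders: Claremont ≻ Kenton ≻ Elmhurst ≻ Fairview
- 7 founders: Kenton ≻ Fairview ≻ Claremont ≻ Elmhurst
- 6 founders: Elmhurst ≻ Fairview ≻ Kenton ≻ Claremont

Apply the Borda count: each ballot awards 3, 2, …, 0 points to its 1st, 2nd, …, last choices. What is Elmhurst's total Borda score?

Borda scores:
  Fairview: 10·3 + 8·1 + 5·0 + 7·2 + 6·2 = 64
  Elmhurst: 10·2 + 8·0 + 5·1 + 7·0 + 6·3 = 43
  Claremont: 10·1 + 8·2 + 5·3 + 7·1 + 6·0 = 48
  Kenton: 10·0 + 8·3 + 5·2 + 7·3 + 6·1 = 61

43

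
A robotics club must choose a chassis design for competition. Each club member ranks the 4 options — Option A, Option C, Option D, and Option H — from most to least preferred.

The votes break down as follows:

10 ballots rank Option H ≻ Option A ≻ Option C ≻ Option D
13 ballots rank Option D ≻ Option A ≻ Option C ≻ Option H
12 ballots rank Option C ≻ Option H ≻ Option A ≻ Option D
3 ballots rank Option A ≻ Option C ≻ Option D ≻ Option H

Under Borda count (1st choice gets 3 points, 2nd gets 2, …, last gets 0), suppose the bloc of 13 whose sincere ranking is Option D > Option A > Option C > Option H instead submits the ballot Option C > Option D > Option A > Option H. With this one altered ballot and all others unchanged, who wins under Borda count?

Option C

Borda totals with the altered ballot: Option A 54, Option C 91, Option D 29, Option H 54.
The switch changes the winner from Option A to Option C.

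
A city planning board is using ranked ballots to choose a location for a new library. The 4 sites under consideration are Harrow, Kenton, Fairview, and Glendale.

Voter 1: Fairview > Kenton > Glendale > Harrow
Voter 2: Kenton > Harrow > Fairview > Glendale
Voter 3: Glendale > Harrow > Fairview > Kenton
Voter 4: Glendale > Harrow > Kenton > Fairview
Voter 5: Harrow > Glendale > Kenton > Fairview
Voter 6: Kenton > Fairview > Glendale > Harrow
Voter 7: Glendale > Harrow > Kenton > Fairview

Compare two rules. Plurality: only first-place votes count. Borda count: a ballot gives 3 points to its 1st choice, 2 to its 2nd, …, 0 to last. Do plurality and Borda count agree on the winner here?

Plurality first-place counts: Harrow 1, Kenton 2, Fairview 1, Glendale 3 → Glendale.
Borda totals: Harrow 11, Kenton 11, Fairview 7, Glendale 13 → Glendale.
The two rules agree on Glendale.

Yes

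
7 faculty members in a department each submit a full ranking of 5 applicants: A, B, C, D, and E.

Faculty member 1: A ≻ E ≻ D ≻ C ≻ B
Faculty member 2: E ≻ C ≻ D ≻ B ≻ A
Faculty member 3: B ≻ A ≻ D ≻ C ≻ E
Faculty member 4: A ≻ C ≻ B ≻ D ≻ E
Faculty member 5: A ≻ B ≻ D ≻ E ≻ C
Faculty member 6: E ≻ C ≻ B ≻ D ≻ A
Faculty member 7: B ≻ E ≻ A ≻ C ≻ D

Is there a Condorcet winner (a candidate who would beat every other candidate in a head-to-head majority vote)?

Head-to-head results (7 voters total):
A vs B: B wins 4–3.
A vs C: A wins 5–2.
A vs D: A wins 5–2.
A vs E: A wins 4–3.
B vs C: C wins 4–3.
B vs D: B wins 5–2.
B vs E: B wins 4–3.
C vs D: C wins 4–3.
C vs E: E wins 5–2.
D vs E: E wins 4–3.
No candidate beats all others: A beats C beats B beats A, a majority cycle.

No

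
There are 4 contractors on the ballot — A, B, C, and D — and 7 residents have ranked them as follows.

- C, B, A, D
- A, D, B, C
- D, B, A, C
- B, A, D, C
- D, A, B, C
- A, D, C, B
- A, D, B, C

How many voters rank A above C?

Ballots ranking A above C: 6.
Ballots ranking C above A: 1.
So 6 of 7 voters prefer A to C.

6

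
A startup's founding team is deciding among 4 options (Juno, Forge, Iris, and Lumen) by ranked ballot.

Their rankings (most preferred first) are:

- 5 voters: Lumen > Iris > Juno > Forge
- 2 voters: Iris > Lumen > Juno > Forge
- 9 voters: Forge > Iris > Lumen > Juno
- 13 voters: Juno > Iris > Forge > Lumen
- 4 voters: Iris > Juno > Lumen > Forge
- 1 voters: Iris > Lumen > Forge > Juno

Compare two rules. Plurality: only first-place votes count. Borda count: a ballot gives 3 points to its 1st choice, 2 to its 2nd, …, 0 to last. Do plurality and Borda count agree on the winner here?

Plurality first-place counts: Juno 13, Forge 9, Iris 7, Lumen 5 → Juno.
Borda totals: Juno 54, Forge 41, Iris 75, Lumen 34 → Iris.
The two rules disagree: plurality picks Juno, Borda picks Iris.

No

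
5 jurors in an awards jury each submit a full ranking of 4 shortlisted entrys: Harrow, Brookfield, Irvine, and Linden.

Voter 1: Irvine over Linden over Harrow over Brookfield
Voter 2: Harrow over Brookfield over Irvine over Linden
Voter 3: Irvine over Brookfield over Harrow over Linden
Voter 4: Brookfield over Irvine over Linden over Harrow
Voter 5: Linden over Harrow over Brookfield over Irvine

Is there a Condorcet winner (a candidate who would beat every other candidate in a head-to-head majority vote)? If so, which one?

Head-to-head results (5 voters total):
Harrow vs Brookfield: Harrow wins 3–2.
Harrow vs Irvine: Irvine wins 3–2.
Harrow vs Linden: Linden wins 3–2.
Brookfield vs Irvine: Brookfield wins 3–2.
Brookfield vs Linden: Brookfield wins 3–2.
Irvine vs Linden: Irvine wins 4–1.
No candidate beats all others: Harrow beats Brookfield beats Irvine beats Harrow, a majority cycle.

There is no Condorcet winner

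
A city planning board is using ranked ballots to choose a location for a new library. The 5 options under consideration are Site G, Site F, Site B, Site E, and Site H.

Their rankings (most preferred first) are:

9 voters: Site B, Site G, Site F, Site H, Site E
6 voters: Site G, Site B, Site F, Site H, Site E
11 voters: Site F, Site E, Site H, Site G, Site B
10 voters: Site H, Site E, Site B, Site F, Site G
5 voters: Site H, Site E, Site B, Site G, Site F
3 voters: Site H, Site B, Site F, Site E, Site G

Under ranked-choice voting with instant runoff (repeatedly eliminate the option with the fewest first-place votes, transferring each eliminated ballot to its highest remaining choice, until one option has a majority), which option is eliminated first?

Round 1: Site H 18, Site F 11, Site B 9, Site G 6, Site E 0. Site E has the fewest and is eliminated.
Round 2: Site H 18, Site F 11, Site B 9, Site G 6. Site G has the fewest and is eliminated.
Round 3: Site H 18, Site B 15, Site F 11. Site F has the fewest and is eliminated.
Round 4: Site H 29, Site B 15. Site H has a majority.

Site E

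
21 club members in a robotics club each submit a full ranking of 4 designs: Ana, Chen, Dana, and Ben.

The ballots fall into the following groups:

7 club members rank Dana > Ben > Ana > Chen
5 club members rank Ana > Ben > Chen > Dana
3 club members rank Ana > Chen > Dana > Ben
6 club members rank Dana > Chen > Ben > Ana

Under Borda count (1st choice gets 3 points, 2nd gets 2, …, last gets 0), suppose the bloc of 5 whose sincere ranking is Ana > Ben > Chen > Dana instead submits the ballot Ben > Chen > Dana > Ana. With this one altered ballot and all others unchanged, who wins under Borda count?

Dana

Borda totals with the altered ballot: Ana 16, Chen 28, Dana 47, Ben 35.
The winner is unchanged: still Dana.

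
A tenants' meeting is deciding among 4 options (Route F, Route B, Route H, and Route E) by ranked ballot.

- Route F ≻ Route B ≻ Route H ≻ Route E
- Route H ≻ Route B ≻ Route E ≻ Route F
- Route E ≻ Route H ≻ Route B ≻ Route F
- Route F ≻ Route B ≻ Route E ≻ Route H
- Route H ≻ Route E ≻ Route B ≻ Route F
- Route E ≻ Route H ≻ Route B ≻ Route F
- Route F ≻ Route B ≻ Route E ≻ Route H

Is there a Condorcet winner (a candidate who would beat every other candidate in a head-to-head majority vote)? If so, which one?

Head-to-head results (7 voters total):
Route F vs Route B: Route B wins 4–3.
Route F vs Route H: Route H wins 4–3.
Route F vs Route E: Route E wins 4–3.
Route B vs Route H: Route H wins 4–3.
Route B vs Route E: Route B wins 4–3.
Route H vs Route E: Route E wins 4–3.
No candidate beats all others: Route B beats Route E beats Route H beats Route B, a majority cycle.

No Condorcet winner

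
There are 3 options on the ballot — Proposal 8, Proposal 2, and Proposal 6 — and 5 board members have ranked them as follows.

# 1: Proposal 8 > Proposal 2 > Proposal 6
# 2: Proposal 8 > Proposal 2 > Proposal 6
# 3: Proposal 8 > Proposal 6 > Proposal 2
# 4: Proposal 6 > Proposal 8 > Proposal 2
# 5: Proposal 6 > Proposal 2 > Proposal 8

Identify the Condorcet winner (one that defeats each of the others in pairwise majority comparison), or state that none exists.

Head-to-head results (5 voters total):
Proposal 8 vs Proposal 2: Proposal 8 wins 4–1.
Proposal 8 vs Proposal 6: Proposal 8 wins 3–2.
Proposal 2 vs Proposal 6: Proposal 6 wins 3–2.
Proposal 8 beats each rival — Proposal 2 (4–1), Proposal 6 (3–2) — so Proposal 8 is the Condorcet winner.

Proposal 8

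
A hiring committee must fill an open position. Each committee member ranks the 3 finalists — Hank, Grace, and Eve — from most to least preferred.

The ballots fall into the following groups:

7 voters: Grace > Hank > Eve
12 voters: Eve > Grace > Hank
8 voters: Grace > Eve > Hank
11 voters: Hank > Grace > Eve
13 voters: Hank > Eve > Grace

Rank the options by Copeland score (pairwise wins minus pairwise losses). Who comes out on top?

Pairwise results:
  Hank vs Grace: Grace wins 27–24.
  Hank vs Eve: Hank wins 31–20.
  Grace vs Eve: Grace wins 26–25.
Copeland scores (wins − losses):
  Hank: 1 − 1 = 0
  Grace: 2 − 0 = 2
  Eve: 0 − 2 = -2
Grace has the best Copeland score.

Grace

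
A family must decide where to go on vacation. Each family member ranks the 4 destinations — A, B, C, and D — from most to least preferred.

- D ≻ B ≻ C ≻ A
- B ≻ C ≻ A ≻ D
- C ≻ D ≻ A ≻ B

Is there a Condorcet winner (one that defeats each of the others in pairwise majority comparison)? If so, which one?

Head-to-head results (3 voters total):
A vs B: B wins 2–1.
A vs C: C wins 3–0.
A vs D: D wins 2–1.
B vs C: B wins 2–1.
B vs D: D wins 2–1.
C vs D: C wins 2–1.
No candidate beats all others: B beats C beats D beats B, a majority cycle.

None — there is no Condorcet winner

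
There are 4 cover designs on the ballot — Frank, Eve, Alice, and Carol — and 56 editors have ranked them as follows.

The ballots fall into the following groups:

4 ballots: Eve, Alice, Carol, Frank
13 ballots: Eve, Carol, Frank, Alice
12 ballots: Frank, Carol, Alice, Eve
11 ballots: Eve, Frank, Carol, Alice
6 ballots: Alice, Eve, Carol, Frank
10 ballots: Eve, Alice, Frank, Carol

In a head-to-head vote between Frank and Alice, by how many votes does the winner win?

Ballots ranking Frank above Alice: 13+12+11 = 36.
Ballots ranking Alice above Frank: 4+6+10 = 20.
Frank wins 36–20, a margin of 16.

16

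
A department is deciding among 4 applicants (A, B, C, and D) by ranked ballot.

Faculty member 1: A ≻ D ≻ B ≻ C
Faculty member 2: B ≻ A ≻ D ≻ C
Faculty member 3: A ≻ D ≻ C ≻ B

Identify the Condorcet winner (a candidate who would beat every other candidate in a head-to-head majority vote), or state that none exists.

Head-to-head results (3 voters total):
A vs B: A wins 2–1.
A vs C: A wins 3–0.
A vs D: A wins 3–0.
B vs C: B wins 2–1.
B vs D: D wins 2–1.
C vs D: D wins 3–0.
A beats each rival — B (2–1), C (3–0), D (3–0) — so A is the Condorcet winner.

A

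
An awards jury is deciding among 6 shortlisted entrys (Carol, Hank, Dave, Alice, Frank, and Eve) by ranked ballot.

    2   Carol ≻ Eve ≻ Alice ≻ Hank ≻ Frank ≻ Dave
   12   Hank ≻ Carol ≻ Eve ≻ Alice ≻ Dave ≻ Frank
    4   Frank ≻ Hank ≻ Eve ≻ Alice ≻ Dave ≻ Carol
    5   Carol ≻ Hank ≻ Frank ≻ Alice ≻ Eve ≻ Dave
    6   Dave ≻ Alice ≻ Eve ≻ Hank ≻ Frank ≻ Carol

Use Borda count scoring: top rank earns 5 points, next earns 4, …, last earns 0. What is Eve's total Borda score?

79

Borda scores:
  Carol: 2·5 + 12·4 + 4·0 + 5·5 + 6·0 = 83
  Hank: 2·2 + 12·5 + 4·4 + 5·4 + 6·2 = 112
  Dave: 2·0 + 12·1 + 4·1 + 5·0 + 6·5 = 46
  Alice: 2·3 + 12·2 + 4·2 + 5·2 + 6·4 = 72
  Frank: 2·1 + 12·0 + 4·5 + 5·3 + 6·1 = 43
  Eve: 2·4 + 12·3 + 4·3 + 5·1 + 6·3 = 79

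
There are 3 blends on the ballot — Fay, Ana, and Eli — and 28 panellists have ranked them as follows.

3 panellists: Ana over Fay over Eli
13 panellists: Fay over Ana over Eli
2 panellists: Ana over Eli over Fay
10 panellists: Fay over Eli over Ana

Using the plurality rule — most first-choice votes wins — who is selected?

First-place vote totals:
  Fay: 23
  Ana: 5
  Eli: 0
Fay has the most first-place votes.

Fay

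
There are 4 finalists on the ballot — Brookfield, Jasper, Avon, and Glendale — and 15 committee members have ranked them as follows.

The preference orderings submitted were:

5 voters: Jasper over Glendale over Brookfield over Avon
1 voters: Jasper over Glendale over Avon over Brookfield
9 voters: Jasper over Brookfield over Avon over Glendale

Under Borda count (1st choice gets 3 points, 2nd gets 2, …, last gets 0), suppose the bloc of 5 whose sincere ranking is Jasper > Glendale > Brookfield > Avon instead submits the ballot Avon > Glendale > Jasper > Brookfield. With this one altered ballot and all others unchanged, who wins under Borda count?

Jasper

Borda totals with the altered ballot: Brookfield 18, Jasper 35, Avon 25, Glendale 12.
The winner is unchanged: still Jasper.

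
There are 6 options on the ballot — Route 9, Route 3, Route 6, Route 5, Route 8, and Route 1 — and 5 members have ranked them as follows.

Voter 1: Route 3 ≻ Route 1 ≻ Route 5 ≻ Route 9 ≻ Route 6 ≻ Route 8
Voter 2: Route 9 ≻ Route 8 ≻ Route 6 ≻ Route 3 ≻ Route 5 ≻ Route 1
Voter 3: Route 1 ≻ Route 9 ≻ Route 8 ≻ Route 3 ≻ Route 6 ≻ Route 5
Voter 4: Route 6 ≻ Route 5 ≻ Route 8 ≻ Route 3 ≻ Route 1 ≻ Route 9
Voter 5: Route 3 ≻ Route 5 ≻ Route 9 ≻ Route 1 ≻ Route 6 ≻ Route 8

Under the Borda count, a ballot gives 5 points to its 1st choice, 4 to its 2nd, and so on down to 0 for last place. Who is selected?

Borda scores:
  Route 9: 2 + 5 + 4 + 0 + 3 = 14
  Route 3: 5 + 2 + 2 + 2 + 5 = 16
  Route 6: 1 + 3 + 1 + 5 + 1 = 11
  Route 5: 3 + 1 + 0 + 4 + 4 = 12
  Route 8: 0 + 4 + 3 + 3 + 0 = 10
  Route 1: 4 + 0 + 5 + 1 + 2 = 12
Route 3 has the highest total.

Route 3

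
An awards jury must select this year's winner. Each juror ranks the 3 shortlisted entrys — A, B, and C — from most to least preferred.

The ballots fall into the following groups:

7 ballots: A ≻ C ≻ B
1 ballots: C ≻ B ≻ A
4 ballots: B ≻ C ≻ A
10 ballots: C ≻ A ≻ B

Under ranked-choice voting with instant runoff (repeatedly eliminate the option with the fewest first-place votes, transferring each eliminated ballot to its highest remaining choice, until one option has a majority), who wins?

Round 1: C 11, A 7, B 4. B has the fewest and is eliminated.
Round 2: C 15, A 7. C has a majority.

C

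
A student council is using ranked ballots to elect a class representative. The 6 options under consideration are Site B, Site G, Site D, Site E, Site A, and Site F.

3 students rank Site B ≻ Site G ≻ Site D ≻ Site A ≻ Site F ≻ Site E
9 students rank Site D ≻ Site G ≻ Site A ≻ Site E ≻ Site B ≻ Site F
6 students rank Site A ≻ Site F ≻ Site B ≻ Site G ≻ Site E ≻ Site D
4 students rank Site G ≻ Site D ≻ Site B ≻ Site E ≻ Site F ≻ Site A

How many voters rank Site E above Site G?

Ballots ranking Site E above Site G: 0.
Ballots ranking Site G above Site E: 3+9+6+4 = 22.
So 0 of 22 voters prefer Site E to Site G.

0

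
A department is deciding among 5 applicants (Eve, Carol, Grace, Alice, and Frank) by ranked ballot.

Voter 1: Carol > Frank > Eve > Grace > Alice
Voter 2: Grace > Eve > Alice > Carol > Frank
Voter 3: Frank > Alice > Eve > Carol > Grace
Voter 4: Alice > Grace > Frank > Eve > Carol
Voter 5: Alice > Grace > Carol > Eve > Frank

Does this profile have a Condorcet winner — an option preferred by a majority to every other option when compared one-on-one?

Head-to-head results (5 voters total):
Eve vs Carol: Eve wins 3–2.
Eve vs Grace: Grace wins 3–2.
Eve vs Alice: Alice wins 3–2.
Eve vs Frank: Frank wins 3–2.
Carol vs Grace: Grace wins 3–2.
Carol vs Alice: Alice wins 4–1.
Carol vs Frank: Carol wins 3–2.
Grace vs Alice: Alice wins 3–2.
Grace vs Frank: Grace wins 3–2.
Alice vs Frank: Alice wins 3–2.
Alice beats each rival — Eve (3–2), Carol (4–1), Grace (3–2), Frank (3–2) — so Alice is the Condorcet winner.

Yes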